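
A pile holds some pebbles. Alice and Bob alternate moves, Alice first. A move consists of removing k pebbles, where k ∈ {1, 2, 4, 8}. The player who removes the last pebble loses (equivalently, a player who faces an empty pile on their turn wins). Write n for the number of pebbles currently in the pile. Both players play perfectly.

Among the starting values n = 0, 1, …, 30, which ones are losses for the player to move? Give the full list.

1, 4, 7, 10, 13, 16, 19, 22, 25, 28

Positions with no move are W. A position that does have a move is losing for the player to move precisely when every available move leads to a winning position for the opponent. Fill in the labels:
n=0: no move; the opponent has just taken the last pebble and therefore loses → W
n=1: the only move is to 0(W), a W ⇒ L
n=2: can move to 1, which is L ⇒ W
n=3: can move to 1, which is L ⇒ W
n=4: moves to 3(W), 2(W), 0(W); every one is W ⇒ L
n=5: can move to 4, which is L ⇒ W
n=6: can move to 4, which is L ⇒ W
n=7: moves to 6(W), 5(W), 3(W); every one is W ⇒ L
n=8: can move to 7, which is L ⇒ W
n=9: can move to 7, which is L ⇒ W
n=10: moves to 9(W), 8(W), 6(W), 2(W); every one is W ⇒ L
n=11: can move to 10, which is L ⇒ W
n=12: can move to 10, which is L ⇒ W
n=13: moves to 12(W), 11(W), 9(W), 5(W); every one is W ⇒ L
n=14: can move to 13, which is L ⇒ W
n=15: can move to 13, which is L ⇒ W
n=16: moves to 15(W), 14(W), 12(W), 8(W); every one is W ⇒ L
n=17: can move to 16, which is L ⇒ W
n=18: can move to 16, which is L ⇒ W
n=19: moves to 18(W), 17(W), 15(W), 11(W); every one is W ⇒ L
n=20: can move to 19, which is L ⇒ W
n=21: can move to 19, which is L ⇒ W
n=22: moves to 21(W), 20(W), 18(W), 14(W); every one is W ⇒ L
n=23: can move to 22, which is L ⇒ W
n=24: can move to 22, which is L ⇒ W
n=25: moves to 24(W), 23(W), 21(W), 17(W); every one is W ⇒ L
n=26: can move to 25, which is L ⇒ W
n=27: can move to 25, which is L ⇒ W
n=28: moves to 27(W), 26(W), 24(W), 20(W); every one is W ⇒ L
n=29: can move to 28, which is L ⇒ W
n=30: can move to 28, which is L ⇒ W
The losing starting values of n are exactly the entries labelled L in this table (10 of them).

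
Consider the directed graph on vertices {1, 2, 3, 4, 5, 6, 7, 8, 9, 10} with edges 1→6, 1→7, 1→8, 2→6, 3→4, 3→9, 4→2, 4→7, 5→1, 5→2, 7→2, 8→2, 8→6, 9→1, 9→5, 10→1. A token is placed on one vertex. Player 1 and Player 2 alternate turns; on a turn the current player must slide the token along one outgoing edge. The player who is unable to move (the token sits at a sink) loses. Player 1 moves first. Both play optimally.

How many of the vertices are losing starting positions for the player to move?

Label each position W (a win for the player to move) or L (a loss). A position with no legal move is L; any other position is W exactly when some move reaches an L, and L when every move reaches a W.
Every edge goes from a vertex to one that appears earlier in the order 6, 2, 8, 7, 1, 4, 5, 9, 10, 3, so processing vertices in that order labels each vertex after all of its successors.
6: no outgoing edge → L
2: W (go to 6, an L position)
8: W (go to 6, an L position)
7: L (sole option 2(W) is W)
1: W (go to 7, an L position)
4: W (go to 7, an L position)
5: L (options 1(W), 2(W) are all W)
9: W (go to 5, an L position)
10: L (sole option 1(W) is W)
3: L (options 9(W), 4(W) are all W)
The L vertices are 3, 5, 6, 7, 10; that is 5 in all.

5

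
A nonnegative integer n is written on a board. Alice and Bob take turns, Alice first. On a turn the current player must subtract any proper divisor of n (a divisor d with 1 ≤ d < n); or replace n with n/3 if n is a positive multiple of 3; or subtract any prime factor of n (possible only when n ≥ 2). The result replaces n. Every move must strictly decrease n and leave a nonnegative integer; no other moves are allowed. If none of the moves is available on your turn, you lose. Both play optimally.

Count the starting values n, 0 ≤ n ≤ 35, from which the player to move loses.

Label each position W (a win for the player to move) or L (a loss). A position with no legal move is L; any other position is W exactly when some move reaches an L, and L when every move reaches a W.
n=0: no move → L
n=1: no move → L
n=2: can move to 0, which is L ⇒ W
n=3: can move to 0, which is L ⇒ W
n=4: moves to 2(W), 3(W); every one is W ⇒ L
n=5: can move to 0, which is L ⇒ W
n=6: can move to 4, which is L ⇒ W
n=7: can move to 0, which is L ⇒ W
n=8: can move to 4, which is L ⇒ W
n=9: moves to 3(W), 6(W), 8(W); every one is W ⇒ L
n=10: can move to 9, which is L ⇒ W
n=11: can move to 0, which is L ⇒ W
n=12: can move to 4, which is L ⇒ W
n=13: can move to 0, which is L ⇒ W
n=14: moves to 7(W), 12(W), 13(W); every one is W ⇒ L
n=15: can move to 14, which is L ⇒ W
n=16: can move to 14, which is L ⇒ W
n=17: can move to 0, which is L ⇒ W
n=18: can move to 9, which is L ⇒ W
n=19: can move to 0, which is L ⇒ W
n=20: moves to 10(W), 15(W), 16(W), 18(W), 19(W); every one is W ⇒ L
n=21: can move to 14, which is L ⇒ W
n=22: can move to 20, which is L ⇒ W
n=23: can move to 0, which is L ⇒ W
n=24: can move to 20, which is L ⇒ W
n=25: can move to 20, which is L ⇒ W
n=26: moves to 13(W), 24(W), 25(W); every one is W ⇒ L
n=27: can move to 9, which is L ⇒ W
n=28: can move to 14, which is L ⇒ W
n=29: can move to 0, which is L ⇒ W
n=30: can move to 20, which is L ⇒ W
n=31: can move to 0, which is L ⇒ W
n=32: moves to 16(W), 24(W), 28(W), 30(W), 31(W); every one is W ⇒ L
n=33: can move to 32, which is L ⇒ W
n=34: can move to 32, which is L ⇒ W
n=35: moves to 28(W), 30(W), 34(W); every one is W ⇒ L
L entries with 0 ≤ n ≤ 35: n = 0, 1, 4, 9, 14, 20, 26, 32, 35; that makes 9.

9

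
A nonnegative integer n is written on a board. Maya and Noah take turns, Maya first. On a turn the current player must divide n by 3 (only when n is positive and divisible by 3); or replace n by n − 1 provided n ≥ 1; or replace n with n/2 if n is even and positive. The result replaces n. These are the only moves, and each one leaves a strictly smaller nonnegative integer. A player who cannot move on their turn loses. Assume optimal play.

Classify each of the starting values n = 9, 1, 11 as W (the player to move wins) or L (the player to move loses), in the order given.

Classify positions by backward induction: terminal positions (no move available) are L. From any other position, the mover wins iff some move reaches an L.
n=0: no move → L
n=1: →0(L), so W
n=2: →1(W) only, which is W, so L
n=3: →2(L), so W
n=4: →2(L), so W
n=5: →4(W) only, which is W, so L
n=6: →2(L), so W
n=7: →6(W) only, which is W, so L
n=8: →7(L), so W
n=9: →3(W), 8(W) — all W, so L
n=10: →5(L), so W
n=11: →10(W) only, which is W, so L

9: L, 1: W, 11: L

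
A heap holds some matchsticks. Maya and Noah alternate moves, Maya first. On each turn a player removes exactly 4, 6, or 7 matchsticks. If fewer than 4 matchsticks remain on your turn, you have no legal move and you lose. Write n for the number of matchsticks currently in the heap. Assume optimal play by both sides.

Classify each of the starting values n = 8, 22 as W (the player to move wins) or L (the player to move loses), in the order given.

Build the W/L table. Terminal = L. A non-terminal position is W if it has a move to some L; otherwise it is L.
n=0: no move → L
n=1: no move → L
n=2: no move → L
n=3: no move → L
n=4: reaches L-position 0 → W
n=5: reaches L-position 1 → W
n=6: reaches L-position 2 → W
n=7: reaches L-position 3 → W
n=8: reaches L-position 2 → W
n=9: reaches L-position 3 → W
n=10: reaches L-position 3 → W
n=11: only reaches 7(W), 5(W), 4(W), all W → L
n=12: only reaches 8(W), 6(W), 5(W), all W → L
n=13: only reaches 9(W), 7(W), 6(W), all W → L
n=14: only reaches 10(W), 8(W), 7(W), all W → L
n=15: reaches L-position 11 → W
n=16: reaches L-position 12 → W
n=17: reaches L-position 13 → W
n=18: reaches L-position 14 → W
n=19: reaches L-position 13 → W
n=20: reaches L-position 14 → W
n=21: reaches L-position 14 → W
n=22: only reaches 18(W), 16(W), 15(W), all W → L

8: W, 22: L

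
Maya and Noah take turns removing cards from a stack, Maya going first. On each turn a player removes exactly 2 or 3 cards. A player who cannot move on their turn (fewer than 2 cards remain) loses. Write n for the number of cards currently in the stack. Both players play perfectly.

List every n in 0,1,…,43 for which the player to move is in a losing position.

Positions with no move are L. A position that does have a move is losing for the player to move precisely when every available move leads to a winning position for the opponent. Fill in the labels:
n=0: no move → L
n=1: no move → L
n=2: can move to 0, which is L ⇒ W
n=3: can move to 1, which is L ⇒ W
n=4: can move to 1, which is L ⇒ W
n=5: moves to 3(W), 2(W); every one is W ⇒ L
n=6: moves to 4(W), 3(W); every one is W ⇒ L
n=7: can move to 5, which is L ⇒ W
n=8: can move to 6, which is L ⇒ W
n=9: can move to 6, which is L ⇒ W
n=10: moves to 8(W), 7(W); every one is W ⇒ L
n=11: moves to 9(W), 8(W); every one is W ⇒ L
n=12: can move to 10, which is L ⇒ W
n=13: can move to 11, which is L ⇒ W
n=14: can move to 11, which is L ⇒ W
n=15: moves to 13(W), 12(W); every one is W ⇒ L
n=16: moves to 14(W), 13(W); every one is W ⇒ L
n=17: can move to 15, which is L ⇒ W
n=18: can move to 16, which is L ⇒ W
n=19: can move to 16, which is L ⇒ W
n=20: moves to 18(W), 17(W); every one is W ⇒ L
n=21: moves to 19(W), 18(W); every one is W ⇒ L
n=22: can move to 20, which is L ⇒ W
n=23: can move to 21, which is L ⇒ W
n=24: can move to 21, which is L ⇒ W
n=25: moves to 23(W), 22(W); every one is W ⇒ L
n=26: moves to 24(W), 23(W); every one is W ⇒ L
n=27: can move to 25, which is L ⇒ W
n=28: can move to 26, which is L ⇒ W
n=29: can move to 26, which is L ⇒ W
n=30: moves to 28(W), 27(W); every one is W ⇒ L
n=31: moves to 29(W), 28(W); every one is W ⇒ L
n=32: can move to 30, which is L ⇒ W
n=33: can move to 31, which is L ⇒ W
n=34: can move to 31, which is L ⇒ W
n=35: moves to 33(W), 32(W); every one is W ⇒ L
n=36: moves to 34(W), 33(W); every one is W ⇒ L
n=37: can move to 35, which is L ⇒ W
n=38: can move to 36, which is L ⇒ W
n=39: can move to 36, which is L ⇒ W
n=40: moves to 38(W), 37(W); every one is W ⇒ L
n=41: moves to 39(W), 38(W); every one is W ⇒ L
n=42: can move to 40, which is L ⇒ W
n=43: can move to 41, which is L ⇒ W
Reading off the rows marked L gives the requested list; there are 18 such values of n.

0, 1, 5, 6, 10, 11, 15, 16, 20, 21, 25, 26, 30, 31, 35, 36, 40, 41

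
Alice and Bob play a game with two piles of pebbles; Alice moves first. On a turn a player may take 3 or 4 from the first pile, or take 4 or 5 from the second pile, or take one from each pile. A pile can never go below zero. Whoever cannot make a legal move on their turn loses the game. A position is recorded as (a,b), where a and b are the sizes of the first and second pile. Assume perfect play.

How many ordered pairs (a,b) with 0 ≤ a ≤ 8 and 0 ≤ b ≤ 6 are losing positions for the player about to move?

23

Work bottom-up. With no move the player to move loses. Otherwise the position is W if at least one move leads to an L position for the opponent, and L if every move leads to a W.
Every move lowers a or b (never raises either), so fill the grid row by row in increasing a, and left to right within a row: each cell's successors are then already labelled.
      b=0  b=1  b=2  b=3  b=4  b=5  b=6
a=0:    L    L    L    L    W    W    W
a=1:    L    W    W    W    W    W    L
a=2:    L    W    L    L    W    W    W
a=3:    W    W    W    W    W    L    L
a=4:    W    W    W    W    L    L    W
a=5:    W    L    W    W    L    W    W
a=6:    W    L    W    W    L    W    W
a=7:    L    L    W    L    W    W    W
a=8:    L    W    W    L    W    W    L
Cells with no legal move (terminal, hence L): (0,0), (0,1), (0,2), (0,3), (1,0), (2,0).
The remaining L cells, each justified by listing all of its moves:
(1,6): moves to (1,2)(W), (1,1)(W), (0,5)(W); every one is W ⇒ L
(2,2): the only move is to (1,1)(W), a W ⇒ L
(2,3): the only move is to (1,2)(W), a W ⇒ L
(3,5): moves to (0,5)(W), (3,1)(W), (3,0)(W), (2,4)(W); every one is W ⇒ L
(3,6): moves to (0,6)(W), (3,2)(W), (3,1)(W), (2,5)(W); every one is W ⇒ L
(4,4): moves to (1,4)(W), (0,4)(W), (4,0)(W), (3,3)(W); every one is W ⇒ L
(4,5): moves to (1,5)(W), (0,5)(W), (4,1)(W), (4,0)(W), (3,4)(W); every one is W ⇒ L
(5,1): moves to (2,1)(W), (1,1)(W), (4,0)(W); every one is W ⇒ L
(5,4): moves to (2,4)(W), (1,4)(W), (5,0)(W), (4,3)(W); every one is W ⇒ L
(6,1): moves to (3,1)(W), (2,1)(W), (5,0)(W); every one is W ⇒ L
(6,4): moves to (3,4)(W), (2,4)(W), (6,0)(W), (5,3)(W); every one is W ⇒ L
(7,0): moves to (4,0)(W), (3,0)(W); every one is W ⇒ L
(7,1): moves to (4,1)(W), (3,1)(W), (6,0)(W); every one is W ⇒ L
(7,3): moves to (4,3)(W), (3,3)(W), (6,2)(W); every one is W ⇒ L
(8,0): moves to (5,0)(W), (4,0)(W); every one is W ⇒ L
(8,3): moves to (5,3)(W), (4,3)(W), (7,2)(W); every one is W ⇒ L
(8,6): moves to (5,6)(W), (4,6)(W), (8,2)(W), (8,1)(W), (7,5)(W); every one is W ⇒ L
Every other cell has at least one move into one of the L cells above, so it is W.
L cells per row: a=0: 4, a=1: 2, a=2: 3, a=3: 2, a=4: 2, a=5: 2, a=6: 2, a=7: 3, a=8: 3; total 23.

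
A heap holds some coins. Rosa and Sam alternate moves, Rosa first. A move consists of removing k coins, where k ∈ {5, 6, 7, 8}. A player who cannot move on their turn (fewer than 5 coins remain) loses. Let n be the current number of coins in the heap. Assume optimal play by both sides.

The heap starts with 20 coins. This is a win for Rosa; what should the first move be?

Work bottom-up. With no move the player to move loses. Otherwise the position is W if at least one move leads to an L position for the opponent, and L if every move leads to a W.
n=0: no move → L
n=1: no move → L
n=2: no move → L
n=3: no move → L
n=4: no move → L
n=5: W (go to 0, an L position)
n=6: W (go to 1, an L position)
n=7: W (go to 2, an L position)
n=8: W (go to 3, an L position)
n=9: W (go to 4, an L position)
n=10: W (go to 4, an L position)
n=11: W (go to 4, an L position)
n=12: W (go to 4, an L position)
n=13: L (options 8(W), 7(W), 6(W), 5(W) are all W)
n=14: L (options 9(W), 8(W), 7(W), 6(W) are all W)
n=15: L (options 10(W), 9(W), 8(W), 7(W) are all W)
n=16: L (options 11(W), 10(W), 9(W), 8(W) are all W)
n=17: L (options 12(W), 11(W), 10(W), 9(W) are all W)
n=18: W (go to 13, an L position)
n=19: W (go to 14, an L position)
n=20: W (go to 15, an L position)
From 20, the L positions reachable in one move are: 15, 14, 13. Any move reaching one of these is winning.

Remove 5, leaving 15.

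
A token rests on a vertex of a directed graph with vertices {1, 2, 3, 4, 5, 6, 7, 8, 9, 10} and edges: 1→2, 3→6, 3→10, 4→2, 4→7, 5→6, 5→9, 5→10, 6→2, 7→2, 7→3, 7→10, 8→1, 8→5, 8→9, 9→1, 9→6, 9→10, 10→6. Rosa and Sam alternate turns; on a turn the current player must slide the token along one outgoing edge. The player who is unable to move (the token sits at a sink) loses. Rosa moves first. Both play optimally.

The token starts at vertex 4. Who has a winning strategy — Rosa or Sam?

Positions with no move are L. A position that does have a move is losing for the player to move precisely when every available move leads to a winning position for the opponent. Fill in the labels:
Every edge goes from a vertex to one that appears earlier in the order 2, 1, 6, 10, 9, 5, 3, 8, 7, 4, so processing vertices in that order labels each vertex after all of its successors.
2: no outgoing edge → L
1: →2(L), so W
6: →2(L), so W
10: →6(W) only, which is W, so L
9: →10(L), so W
5: →10(L), so W
3: →10(L), so W
8: →5(W), 9(W), 1(W) — all W, so L
7: →10(L), so W
4: →2(L), so W
The starting position 4 is W: Rosa should move to 2, handing over an L position.

Rosa wins.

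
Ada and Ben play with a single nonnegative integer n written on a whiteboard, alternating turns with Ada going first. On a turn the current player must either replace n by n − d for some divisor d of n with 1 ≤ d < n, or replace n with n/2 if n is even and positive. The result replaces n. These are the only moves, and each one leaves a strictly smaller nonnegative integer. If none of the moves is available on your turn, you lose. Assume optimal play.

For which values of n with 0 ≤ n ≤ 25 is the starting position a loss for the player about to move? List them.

Build the W/L table. Terminal = L. A non-terminal position is W if it has a move to some L; otherwise it is L.
n=0: no move → L
n=1: no move → L
n=2: →1(L), so W
n=3: →2(W) only, which is W, so L
n=4: →3(L), so W
n=5: →4(W) only, which is W, so L
n=6: →3(L), so W
n=7: →6(W) only, which is W, so L
n=8: →7(L), so W
n=9: →6(W), 8(W) — all W, so L
n=10: →5(L), so W
n=11: →10(W) only, which is W, so L
n=12: →9(L), so W
n=13: →12(W) only, which is W, so L
n=14: →7(L), so W
n=15: →10(W), 12(W), 14(W) — all W, so L
n=16: →15(L), so W
n=17: →16(W) only, which is W, so L
n=18: →9(L), so W
n=19: →18(W) only, which is W, so L
n=20: →15(L), so W
n=21: →14(W), 18(W), 20(W) — all W, so L
n=22: →11(L), so W
n=23: →22(W) only, which is W, so L
n=24: →21(L), so W
n=25: →20(W), 24(W) — all W, so L
Reading off the rows marked L gives the requested list; there are 14 such values of n.

0, 1, 3, 5, 7, 9, 11, 13, 15, 17, 19, 21, 23, 25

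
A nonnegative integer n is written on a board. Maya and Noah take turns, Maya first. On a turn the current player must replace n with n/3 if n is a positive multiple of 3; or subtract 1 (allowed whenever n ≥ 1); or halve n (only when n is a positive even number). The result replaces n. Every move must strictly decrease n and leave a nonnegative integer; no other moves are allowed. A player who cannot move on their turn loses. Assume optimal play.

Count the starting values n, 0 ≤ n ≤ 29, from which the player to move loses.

Compute win/loss labels from the base case upward. A position with no move is L. Any other position is W if it can reach an L in one move, else L.
n=0: no move → L
n=1: W (go to 0, an L position)
n=2: L (sole option 1(W) is W)
n=3: W (go to 2, an L position)
n=4: W (go to 2, an L position)
n=5: L (sole option 4(W) is W)
n=6: W (go to 2, an L position)
n=7: L (sole option 6(W) is W)
n=8: W (go to 7, an L position)
n=9: L (options 3(W), 8(W) are all W)
n=10: W (go to 5, an L position)
n=11: L (sole option 10(W) is W)
n=12: W (go to 11, an L position)
n=13: L (sole option 12(W) is W)
n=14: W (go to 7, an L position)
n=15: W (go to 5, an L position)
n=16: L (options 8(W), 15(W) are all W)
n=17: W (go to 16, an L position)
n=18: W (go to 9, an L position)
n=19: L (sole option 18(W) is W)
n=20: W (go to 19, an L position)
n=21: W (go to 7, an L position)
n=22: W (go to 11, an L position)
n=23: L (sole option 22(W) is W)
n=24: W (go to 23, an L position)
n=25: L (sole option 24(W) is W)
n=26: W (go to 13, an L position)
n=27: W (go to 9, an L position)
n=28: L (options 14(W), 27(W) are all W)
n=29: W (go to 28, an L position)
L entries with 0 ≤ n ≤ 29: n = 0, 2, 5, 7, 9, 11, 13, 16, 19, 23, 25, 28; that makes 12.

12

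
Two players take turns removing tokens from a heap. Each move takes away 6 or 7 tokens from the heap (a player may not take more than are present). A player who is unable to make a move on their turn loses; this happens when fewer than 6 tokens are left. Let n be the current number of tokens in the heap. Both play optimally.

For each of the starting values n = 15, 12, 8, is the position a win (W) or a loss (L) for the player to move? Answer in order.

Build the W/L table. Terminal = L. A non-terminal position is W if it has a move to some L; otherwise it is L.
n=0: no move → L
n=1: no move → L
n=2: no move → L
n=3: no move → L
n=4: no move → L
n=5: no move → L
n=6: →0(L), so W
n=7: →1(L), so W
n=8: →2(L), so W
n=9: →3(L), so W
n=10: →4(L), so W
n=11: →5(L), so W
n=12: →5(L), so W
n=13: →7(W), 6(W) — all W, so L
n=14: →8(W), 7(W) — all W, so L
n=15: →9(W), 8(W) — all W, so L

15: L, 12: W, 8: W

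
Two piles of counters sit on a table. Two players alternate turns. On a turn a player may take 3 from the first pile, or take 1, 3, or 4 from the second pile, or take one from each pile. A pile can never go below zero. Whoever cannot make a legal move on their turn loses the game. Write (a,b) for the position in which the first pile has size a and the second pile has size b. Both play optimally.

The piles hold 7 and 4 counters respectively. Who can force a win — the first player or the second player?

The first player wins.

Compute win/loss labels from the base case upward. A position with no move is L. Any other position is W if it can reach an L in one move, else L.
No move ever increases a pile, so every position that can arise here has a ≤ 7 and b ≤ 4; it is enough to label the cells with 0 ≤ a ≤ 7 and 0 ≤ b ≤ 4.
Every move lowers a or b (never raises either), so fill the grid row by row in increasing a, and left to right within a row: each cell's successors are then already labelled.
      b=0  b=1  b=2  b=3  b=4
a=0:    L    W    L    W    W
a=1:    L    W    L    W    W
a=2:    L    W    L    W    W
a=3:    W    W    W    W    L
a=4:    W    L    W    L    W
a=5:    W    L    W    L    W
a=6:    L    W    W    W    W
a=7:    L    W    L    W    W
Cells with no legal move (terminal, hence L): (0,0), (1,0), (2,0).
The remaining L cells, each justified by listing all of its moves:
(0,2): the only move is to (0,1)(W), a W ⇒ L
(1,2): moves to (1,1)(W), (0,1)(W); every one is W ⇒ L
(2,2): moves to (2,1)(W), (1,1)(W); every one is W ⇒ L
(3,4): moves to (0,4)(W), (3,3)(W), (3,1)(W), (3,0)(W), (2,3)(W); every one is W ⇒ L
(4,1): moves to (1,1)(W), (4,0)(W), (3,0)(W); every one is W ⇒ L
(4,3): moves to (1,3)(W), (4,2)(W), (4,0)(W), (3,2)(W); every one is W ⇒ L
(5,1): moves to (2,1)(W), (5,0)(W), (4,0)(W); every one is W ⇒ L
(5,3): moves to (2,3)(W), (5,2)(W), (5,0)(W), (4,2)(W); every one is W ⇒ L
(6,0): the only move is to (3,0)(W), a W ⇒ L
(7,0): the only move is to (4,0)(W), a W ⇒ L
(7,2): moves to (4,2)(W), (7,1)(W), (6,1)(W); every one is W ⇒ L
Every other cell has at least one move into one of the L cells above, so it is W.
The starting position (7,4) is W: the player to move should move to (7,0), handing over an L position.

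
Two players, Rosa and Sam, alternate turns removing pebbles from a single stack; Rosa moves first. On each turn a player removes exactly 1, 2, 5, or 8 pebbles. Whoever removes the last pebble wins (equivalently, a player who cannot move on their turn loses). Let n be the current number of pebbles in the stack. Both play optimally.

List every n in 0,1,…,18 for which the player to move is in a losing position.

Build the W/L table. Terminal = L. A non-terminal position is W if it has a move to some L; otherwise it is L.
n=0: no move → L
n=1: W (go to 0, an L position)
n=2: W (go to 0, an L position)
n=3: L (options 2(W), 1(W) are all W)
n=4: W (go to 3, an L position)
n=5: W (go to 3, an L position)
n=6: L (options 5(W), 4(W), 1(W) are all W)
n=7: W (go to 6, an L position)
n=8: W (go to 6, an L position)
n=9: L (options 8(W), 7(W), 4(W), 1(W) are all W)
n=10: W (go to 9, an L position)
n=11: W (go to 9, an L position)
n=12: L (options 11(W), 10(W), 7(W), 4(W) are all W)
n=13: W (go to 12, an L position)
n=14: W (go to 12, an L position)
n=15: L (options 14(W), 13(W), 10(W), 7(W) are all W)
n=16: W (go to 15, an L position)
n=17: W (go to 15, an L position)
n=18: L (options 17(W), 16(W), 13(W), 10(W) are all W)
Reading off the rows marked L gives the requested list; there are 7 such values of n.

0, 3, 6, 9, 12, 15, 18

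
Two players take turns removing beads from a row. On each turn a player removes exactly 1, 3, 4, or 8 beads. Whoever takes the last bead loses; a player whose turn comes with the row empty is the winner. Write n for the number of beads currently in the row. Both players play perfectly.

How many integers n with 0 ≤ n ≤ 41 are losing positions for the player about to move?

12

Compute win/loss labels from the base case upward. A position with no move is W. Any other position is W if it can reach an L in one move, else L.
n=0: no move; the opponent has just taken the last bead and therefore loses → W
n=1: L (sole option 0(W) is W)
n=2: W (go to 1, an L position)
n=3: L (options 2(W), 0(W) are all W)
n=4: W (go to 3, an L position)
n=5: W (go to 1, an L position)
n=6: W (go to 3, an L position)
n=7: W (go to 3, an L position)
n=8: L (options 7(W), 5(W), 4(W), 0(W) are all W)
n=9: W (go to 8, an L position)
n=10: L (options 9(W), 7(W), 6(W), 2(W) are all W)
n=11: W (go to 10, an L position)
n=12: W (go to 8, an L position)
n=13: W (go to 10, an L position)
n=14: W (go to 10, an L position)
n=15: L (options 14(W), 12(W), 11(W), 7(W) are all W)
n=16: W (go to 15, an L position)
n=17: L (options 16(W), 14(W), 13(W), 9(W) are all W)
n=18: W (go to 17, an L position)
n=19: W (go to 15, an L position)
n=20: W (go to 17, an L position)
n=21: W (go to 17, an L position)
n=22: L (options 21(W), 19(W), 18(W), 14(W) are all W)
n=23: W (go to 22, an L position)
n=24: L (options 23(W), 21(W), 20(W), 16(W) are all W)
n=25: W (go to 24, an L position)
n=26: W (go to 22, an L position)
n=27: W (go to 24, an L position)
n=28: W (go to 24, an L position)
n=29: L (options 28(W), 26(W), 25(W), 21(W) are all W)
n=30: W (go to 29, an L position)
n=31: L (options 30(W), 28(W), 27(W), 23(W) are all W)
n=32: W (go to 31, an L position)
n=33: W (go to 29, an L position)
n=34: W (go to 31, an L position)
n=35: W (go to 31, an L position)
n=36: L (options 35(W), 33(W), 32(W), 28(W) are all W)
n=37: W (go to 36, an L position)
n=38: L (options 37(W), 35(W), 34(W), 30(W) are all W)
n=39: W (go to 38, an L position)
n=40: W (go to 36, an L position)
n=41: W (go to 38, an L position)
L entries with 0 ≤ n ≤ 41: n = 1, 3, 8, 10, 15, 17, 22, 24, 29, 31, 36, 38; that makes 12.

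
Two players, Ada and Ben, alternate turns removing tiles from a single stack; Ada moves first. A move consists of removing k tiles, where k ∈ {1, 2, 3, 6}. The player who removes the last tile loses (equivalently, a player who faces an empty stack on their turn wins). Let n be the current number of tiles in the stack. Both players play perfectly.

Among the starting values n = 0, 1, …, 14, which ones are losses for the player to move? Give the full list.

1, 5, 9, 13

Label each position W (a win for the player to move) or L (a loss). A position with no legal move is W; any other position is W exactly when some move reaches an L, and L when every move reaches a W.
n=0: no move; the opponent has just taken the last tile and therefore loses → W
n=1: only reaches 0(W), which is W → L
n=2: reaches L-position 1 → W
n=3: reaches L-position 1 → W
n=4: reaches L-position 1 → W
n=5: only reaches 4(W), 3(W), 2(W), all W → L
n=6: reaches L-position 5 → W
n=7: reaches L-position 5 → W
n=8: reaches L-position 5 → W
n=9: only reaches 8(W), 7(W), 6(W), 3(W), all W → L
n=10: reaches L-position 9 → W
n=11: reaches L-position 9 → W
n=12: reaches L-position 9 → W
n=13: only reaches 12(W), 11(W), 10(W), 7(W), all W → L
n=14: reaches L-position 13 → W
The losing starting values of n are exactly the entries labelled L in this table (4 of them).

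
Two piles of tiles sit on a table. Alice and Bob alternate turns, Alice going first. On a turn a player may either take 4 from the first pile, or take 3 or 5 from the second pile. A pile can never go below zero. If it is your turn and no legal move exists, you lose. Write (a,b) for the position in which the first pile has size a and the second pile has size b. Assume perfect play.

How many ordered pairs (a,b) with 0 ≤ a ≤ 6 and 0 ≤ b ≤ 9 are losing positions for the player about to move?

Classify positions by backward induction: terminal positions (no move available) are L. From any other position, the mover wins iff some move reaches an L.
Every move lowers a or b (never raises either), so fill the grid row by row in increasing a, and left to right within a row: each cell's successors are then already labelled.
      b=0  b=1  b=2  b=3  b=4  b=5  b=6  b=7  b=8  b=9
a=0:    L    L    L    W    W    W    W    W    L    L
a=1:    L    L    L    W    W    W    W    W    L    L
a=2:    L    L    L    W    W    W    W    W    L    L
a=3:    L    L    L    W    W    W    W    W    L    L
a=4:    W    W    W    L    L    L    W    W    W    W
a=5:    W    W    W    L    L    L    W    W    W    W
a=6:    W    W    W    L    L    L    W    W    W    W
Cells with no legal move (terminal, hence L): (0,0), (0,1), (0,2), (1,0), (1,1), (1,2), (2,0), (2,1), (2,2), (3,0), (3,1), (3,2).
The remaining L cells, each justified by listing all of its moves:
(0,8): →(0,5)(W), (0,3)(W) — all W, so L
(0,9): →(0,6)(W), (0,4)(W) — all W, so L
(1,8): →(1,5)(W), (1,3)(W) — all W, so L
(1,9): →(1,6)(W), (1,4)(W) — all W, so L
(2,8): →(2,5)(W), (2,3)(W) — all W, so L
(2,9): →(2,6)(W), (2,4)(W) — all W, so L
(3,8): →(3,5)(W), (3,3)(W) — all W, so L
(3,9): →(3,6)(W), (3,4)(W) — all W, so L
(4,3): →(0,3)(W), (4,0)(W) — all W, so L
(4,4): →(0,4)(W), (4,1)(W) — all W, so L
(4,5): →(0,5)(W), (4,2)(W), (4,0)(W) — all W, so L
(5,3): →(1,3)(W), (5,0)(W) — all W, so L
(5,4): →(1,4)(W), (5,1)(W) — all W, so L
(5,5): →(1,5)(W), (5,2)(W), (5,0)(W) — all W, so L
(6,3): →(2,3)(W), (6,0)(W) — all W, so L
(6,4): →(2,4)(W), (6,1)(W) — all W, so L
(6,5): →(2,5)(W), (6,2)(W), (6,0)(W) — all W, so L
Every other cell has at least one move into one of the L cells above, so it is W.
L cells per row: a=0: 5, a=1: 5, a=2: 5, a=3: 5, a=4: 3, a=5: 3, a=6: 3; total 29.

29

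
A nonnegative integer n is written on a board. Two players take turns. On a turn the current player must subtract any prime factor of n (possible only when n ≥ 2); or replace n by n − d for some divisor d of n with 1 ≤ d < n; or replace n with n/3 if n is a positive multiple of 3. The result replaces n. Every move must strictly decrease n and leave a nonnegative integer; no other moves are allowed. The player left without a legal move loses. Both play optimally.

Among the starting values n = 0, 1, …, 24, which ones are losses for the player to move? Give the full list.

0, 1, 4, 9, 14, 20

Classify positions by backward induction: terminal positions (no move available) are L. From any other position, the mover wins iff some move reaches an L.
n=0: no move → L
n=1: no move → L
n=2: →0(L), so W
n=3: →0(L), so W
n=4: →2(W), 3(W) — all W, so L
n=5: →0(L), so W
n=6: →4(L), so W
n=7: →0(L), so W
n=8: →4(L), so W
n=9: →3(W), 6(W), 8(W) — all W, so L
n=10: →9(L), so W
n=11: →0(L), so W
n=12: →4(L), so W
n=13: →0(L), so W
n=14: →7(W), 12(W), 13(W) — all W, so L
n=15: →14(L), so W
n=16: →14(L), so W
n=17: →0(L), so W
n=18: →9(L), so W
n=19: →0(L), so W
n=20: →10(W), 15(W), 16(W), 18(W), 19(W) — all W, so L
n=21: →14(L), so W
n=22: →20(L), so W
n=23: →0(L), so W
n=24: →20(L), so W
The losing starting values of n are exactly the entries labelled L in this table (6 of them).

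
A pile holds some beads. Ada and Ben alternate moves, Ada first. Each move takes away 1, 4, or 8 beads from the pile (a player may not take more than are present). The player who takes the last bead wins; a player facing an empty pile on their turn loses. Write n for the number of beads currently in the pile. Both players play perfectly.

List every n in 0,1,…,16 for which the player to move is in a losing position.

Label each position W (a win for the player to move) or L (a loss). A position with no legal move is L; any other position is W exactly when some move reaches an L, and L when every move reaches a W.
n=0: no move → L
n=1: W (go to 0, an L position)
n=2: L (sole option 1(W) is W)
n=3: W (go to 2, an L position)
n=4: W (go to 0, an L position)
n=5: L (options 4(W), 1(W) are all W)
n=6: W (go to 5, an L position)
n=7: L (options 6(W), 3(W) are all W)
n=8: W (go to 7, an L position)
n=9: W (go to 5, an L position)
n=10: W (go to 2, an L position)
n=11: W (go to 7, an L position)
n=12: L (options 11(W), 8(W), 4(W) are all W)
n=13: W (go to 12, an L position)
n=14: L (options 13(W), 10(W), 6(W) are all W)
n=15: W (go to 14, an L position)
n=16: W (go to 12, an L position)
Reading off the rows marked L gives the requested list; there are 6 such values of n.

0, 2, 5, 7, 12, 14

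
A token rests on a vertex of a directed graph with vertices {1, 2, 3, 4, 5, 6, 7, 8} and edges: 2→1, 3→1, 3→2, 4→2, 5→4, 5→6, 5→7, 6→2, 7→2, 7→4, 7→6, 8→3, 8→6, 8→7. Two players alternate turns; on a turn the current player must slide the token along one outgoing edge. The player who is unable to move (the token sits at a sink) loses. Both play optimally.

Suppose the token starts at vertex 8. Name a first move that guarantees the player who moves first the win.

Move to 6.

Label each position W (a win for the player to move) or L (a loss). A position with no legal move is L; any other position is W exactly when some move reaches an L, and L when every move reaches a W.
Every edge goes from a vertex to one that appears earlier in the order 1, 2, 3, 6, 4, 7, 5, 8, so processing vertices in that order labels each vertex after all of its successors.
1: no outgoing edge → L
2: →1(L), so W
3: →1(L), so W
6: →2(W) only, which is W, so L
4: →2(W) only, which is W, so L
7: →4(L), so W
5: →4(L), so W
8: →6(L), so W
From 8, the L positions reachable in one move are: 6.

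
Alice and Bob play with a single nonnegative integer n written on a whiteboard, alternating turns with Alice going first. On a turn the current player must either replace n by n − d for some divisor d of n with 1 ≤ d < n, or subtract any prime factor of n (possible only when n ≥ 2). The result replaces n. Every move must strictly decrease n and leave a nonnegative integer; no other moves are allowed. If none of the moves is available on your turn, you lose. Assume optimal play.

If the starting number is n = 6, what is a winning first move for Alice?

Work bottom-up. With no move the player to move loses. Otherwise the position is W if at least one move leads to an L position for the opponent, and L if every move leads to a W.
n=0: no move → L
n=1: no move → L
n=2: can move to 0, which is L ⇒ W
n=3: can move to 0, which is L ⇒ W
n=4: moves to 2(W), 3(W); every one is W ⇒ L
n=5: can move to 0, which is L ⇒ W
n=6: can move to 4, which is L ⇒ W
From 6, the L positions reachable in one move are: 4.

Move to 4.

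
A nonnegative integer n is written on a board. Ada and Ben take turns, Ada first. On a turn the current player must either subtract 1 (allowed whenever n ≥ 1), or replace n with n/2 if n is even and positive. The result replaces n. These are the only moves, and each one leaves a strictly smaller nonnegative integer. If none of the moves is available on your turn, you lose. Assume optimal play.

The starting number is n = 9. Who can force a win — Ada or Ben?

Positions with no move are L. A position that does have a move is losing for the player to move precisely when every available move leads to a winning position for the opponent. Fill in the labels:
n=0: no move → L
n=1: →0(L), so W
n=2: →1(W) only, which is W, so L
n=3: →2(L), so W
n=4: →2(L), so W
n=5: →4(W) only, which is W, so L
n=6: →5(L), so W
n=7: →6(W) only, which is W, so L
n=8: →7(L), so W
n=9: →8(W) only, which is W, so L
Every move from 9 reaches a W position, so the mover loses.

Ben wins.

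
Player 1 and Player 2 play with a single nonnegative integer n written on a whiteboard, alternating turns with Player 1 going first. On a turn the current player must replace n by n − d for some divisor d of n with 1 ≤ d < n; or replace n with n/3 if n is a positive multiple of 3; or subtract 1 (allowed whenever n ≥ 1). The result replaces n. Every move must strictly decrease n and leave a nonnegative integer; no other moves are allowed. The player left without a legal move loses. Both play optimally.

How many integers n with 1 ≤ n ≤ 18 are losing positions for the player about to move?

Classify positions by backward induction: terminal positions (no move available) are L. From any other position, the mover wins iff some move reaches an L.
n=0: no move → L
n=1: can move to 0, which is L ⇒ W
n=2: the only move is to 1(W), a W ⇒ L
n=3: can move to 2, which is L ⇒ W
n=4: can move to 2, which is L ⇒ W
n=5: the only move is to 4(W), a W ⇒ L
n=6: can move to 2, which is L ⇒ W
n=7: the only move is to 6(W), a W ⇒ L
n=8: can move to 7, which is L ⇒ W
n=9: moves to 3(W), 6(W), 8(W); every one is W ⇒ L
n=10: can move to 5, which is L ⇒ W
n=11: the only move is to 10(W), a W ⇒ L
n=12: can move to 9, which is L ⇒ W
n=13: the only move is to 12(W), a W ⇒ L
n=14: can move to 7, which is L ⇒ W
n=15: can move to 5, which is L ⇒ W
n=16: moves to 8(W), 12(W), 14(W), 15(W); every one is W ⇒ L
n=17: can move to 16, which is L ⇒ W
n=18: can move to 9, which is L ⇒ W
L entries with 1 ≤ n ≤ 18 (n=0 is outside the asked range and is not counted): n = 2, 5, 7, 9, 11, 13, 16; that makes 7.

7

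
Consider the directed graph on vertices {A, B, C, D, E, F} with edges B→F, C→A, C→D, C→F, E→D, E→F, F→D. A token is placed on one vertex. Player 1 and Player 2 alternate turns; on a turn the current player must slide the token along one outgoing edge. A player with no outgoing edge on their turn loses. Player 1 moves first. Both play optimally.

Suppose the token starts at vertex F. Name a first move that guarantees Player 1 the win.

Positions with no move are L. A position that does have a move is losing for the player to move precisely when every available move leads to a winning position for the opponent. Fill in the labels:
Every edge goes from a vertex to one that appears earlier in the order A, D, F, C, E, B, so processing vertices in that order labels each vertex after all of its successors.
A: no outgoing edge → L
D: no outgoing edge → L
F: can move to D, which is L ⇒ W
C: can move to D, which is L ⇒ W
E: can move to D, which is L ⇒ W
B: the only move is to F(W), a W ⇒ L
From F, the L positions reachable in one move are: D.

Move to D.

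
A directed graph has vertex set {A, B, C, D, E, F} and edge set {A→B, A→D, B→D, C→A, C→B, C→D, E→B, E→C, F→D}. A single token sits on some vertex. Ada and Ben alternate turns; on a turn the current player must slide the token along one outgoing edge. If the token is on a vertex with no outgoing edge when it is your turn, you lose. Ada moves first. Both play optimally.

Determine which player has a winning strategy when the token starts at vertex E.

Ben wins.

Positions with no move are L. A position that does have a move is losing for the player to move precisely when every available move leads to a winning position for the opponent. Fill in the labels:
Every edge goes from a vertex to one that appears earlier in the order D, B, A, C, F, E, so processing vertices in that order labels each vertex after all of its successors.
D: no outgoing edge → L
B: can move to D, which is L ⇒ W
A: can move to D, which is L ⇒ W
C: can move to D, which is L ⇒ W
F: can move to D, which is L ⇒ W
E: moves to C(W), B(W); every one is W ⇒ L
Every move from E reaches a W position, so the mover loses.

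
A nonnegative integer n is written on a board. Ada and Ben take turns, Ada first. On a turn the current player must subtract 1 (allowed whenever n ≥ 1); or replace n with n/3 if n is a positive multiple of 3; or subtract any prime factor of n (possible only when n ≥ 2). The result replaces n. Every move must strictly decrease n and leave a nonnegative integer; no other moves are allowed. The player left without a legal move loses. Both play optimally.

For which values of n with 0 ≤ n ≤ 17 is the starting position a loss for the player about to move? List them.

0, 4, 8, 14

Use the standard recursion: the mover loses at a terminal position; elsewhere, the mover wins exactly when some move hands the opponent an L position.
n=0: no move → L
n=1: W (go to 0, an L position)
n=2: W (go to 0, an L position)
n=3: W (go to 0, an L position)
n=4: L (options 2(W), 3(W) are all W)
n=5: W (go to 0, an L position)
n=6: W (go to 4, an L position)
n=7: W (go to 0, an L position)
n=8: L (options 6(W), 7(W) are all W)
n=9: W (go to 8, an L position)
n=10: W (go to 8, an L position)
n=11: W (go to 0, an L position)
n=12: W (go to 4, an L position)
n=13: W (go to 0, an L position)
n=14: L (options 7(W), 12(W), 13(W) are all W)
n=15: W (go to 14, an L position)
n=16: W (go to 14, an L position)
n=17: W (go to 0, an L position)
The losing starting values of n are exactly the entries labelled L in this table (4 of them).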